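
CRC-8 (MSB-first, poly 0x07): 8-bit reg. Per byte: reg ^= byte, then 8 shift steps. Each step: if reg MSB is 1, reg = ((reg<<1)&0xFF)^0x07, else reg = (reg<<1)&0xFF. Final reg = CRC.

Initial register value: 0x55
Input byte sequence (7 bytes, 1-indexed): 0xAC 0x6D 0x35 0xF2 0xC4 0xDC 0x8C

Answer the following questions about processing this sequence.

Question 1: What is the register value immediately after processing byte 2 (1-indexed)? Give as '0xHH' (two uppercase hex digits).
Answer: 0xAD

Derivation:
After byte 1 (0xAC): reg=0xE1
After byte 2 (0x6D): reg=0xAD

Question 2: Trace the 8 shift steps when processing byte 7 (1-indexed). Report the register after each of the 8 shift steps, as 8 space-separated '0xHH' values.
Answer: 0xE6 0xCB 0x91 0x25 0x4A 0x94 0x2F 0x5E

Derivation:
After byte 1 (0xAC): reg=0xE1
After byte 2 (0x6D): reg=0xAD
After byte 3 (0x35): reg=0xC1
After byte 4 (0xF2): reg=0x99
After byte 5 (0xC4): reg=0x94
After byte 6 (0xDC): reg=0xFF
Register before byte 7: 0xFF
After XOR with byte 0x8C: 0x73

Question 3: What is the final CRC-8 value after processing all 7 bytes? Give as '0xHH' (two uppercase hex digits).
After byte 1 (0xAC): reg=0xE1
After byte 2 (0x6D): reg=0xAD
After byte 3 (0x35): reg=0xC1
After byte 4 (0xF2): reg=0x99
After byte 5 (0xC4): reg=0x94
After byte 6 (0xDC): reg=0xFF
After byte 7 (0x8C): reg=0x5E

Answer: 0x5E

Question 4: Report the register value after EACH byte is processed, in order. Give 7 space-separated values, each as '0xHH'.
0xE1 0xAD 0xC1 0x99 0x94 0xFF 0x5E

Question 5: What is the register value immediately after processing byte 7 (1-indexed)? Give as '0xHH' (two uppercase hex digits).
After byte 1 (0xAC): reg=0xE1
After byte 2 (0x6D): reg=0xAD
After byte 3 (0x35): reg=0xC1
After byte 4 (0xF2): reg=0x99
After byte 5 (0xC4): reg=0x94
After byte 6 (0xDC): reg=0xFF
After byte 7 (0x8C): reg=0x5E

Answer: 0x5E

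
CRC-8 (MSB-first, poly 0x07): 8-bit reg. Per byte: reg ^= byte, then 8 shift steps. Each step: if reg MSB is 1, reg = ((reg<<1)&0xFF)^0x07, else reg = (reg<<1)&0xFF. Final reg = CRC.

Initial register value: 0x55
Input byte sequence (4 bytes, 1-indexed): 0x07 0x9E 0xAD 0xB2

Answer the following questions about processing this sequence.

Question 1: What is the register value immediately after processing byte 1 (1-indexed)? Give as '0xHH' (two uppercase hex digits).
After byte 1 (0x07): reg=0xB9

Answer: 0xB9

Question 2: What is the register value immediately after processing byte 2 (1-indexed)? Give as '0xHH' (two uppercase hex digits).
After byte 1 (0x07): reg=0xB9
After byte 2 (0x9E): reg=0xF5

Answer: 0xF5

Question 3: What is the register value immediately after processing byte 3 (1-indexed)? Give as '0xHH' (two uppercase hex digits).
Answer: 0x8F

Derivation:
After byte 1 (0x07): reg=0xB9
After byte 2 (0x9E): reg=0xF5
After byte 3 (0xAD): reg=0x8F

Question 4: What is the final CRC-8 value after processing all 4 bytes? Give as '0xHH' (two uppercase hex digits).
Answer: 0xB3

Derivation:
After byte 1 (0x07): reg=0xB9
After byte 2 (0x9E): reg=0xF5
After byte 3 (0xAD): reg=0x8F
After byte 4 (0xB2): reg=0xB3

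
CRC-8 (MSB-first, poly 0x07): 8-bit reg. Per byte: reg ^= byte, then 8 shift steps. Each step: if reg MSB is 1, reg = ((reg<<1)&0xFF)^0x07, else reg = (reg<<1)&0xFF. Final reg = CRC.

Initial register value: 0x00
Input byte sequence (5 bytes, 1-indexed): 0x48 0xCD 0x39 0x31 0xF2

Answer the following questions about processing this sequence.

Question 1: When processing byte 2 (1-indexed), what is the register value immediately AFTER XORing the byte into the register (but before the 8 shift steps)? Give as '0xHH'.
Answer: 0x32

Derivation:
Register before byte 2: 0xFF
Byte 2: 0xCD
0xFF XOR 0xCD = 0x32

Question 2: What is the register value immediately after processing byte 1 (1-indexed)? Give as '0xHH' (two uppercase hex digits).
Answer: 0xFF

Derivation:
After byte 1 (0x48): reg=0xFF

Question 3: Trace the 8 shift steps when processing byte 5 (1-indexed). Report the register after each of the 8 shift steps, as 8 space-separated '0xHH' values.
Answer: 0x2C 0x58 0xB0 0x67 0xCE 0x9B 0x31 0x62

Derivation:
After byte 1 (0x48): reg=0xFF
After byte 2 (0xCD): reg=0x9E
After byte 3 (0x39): reg=0x7C
After byte 4 (0x31): reg=0xE4
Register before byte 5: 0xE4
After XOR with byte 0xF2: 0x16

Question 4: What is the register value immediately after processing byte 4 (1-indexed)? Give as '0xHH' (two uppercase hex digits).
Answer: 0xE4

Derivation:
After byte 1 (0x48): reg=0xFF
After byte 2 (0xCD): reg=0x9E
After byte 3 (0x39): reg=0x7C
After byte 4 (0x31): reg=0xE4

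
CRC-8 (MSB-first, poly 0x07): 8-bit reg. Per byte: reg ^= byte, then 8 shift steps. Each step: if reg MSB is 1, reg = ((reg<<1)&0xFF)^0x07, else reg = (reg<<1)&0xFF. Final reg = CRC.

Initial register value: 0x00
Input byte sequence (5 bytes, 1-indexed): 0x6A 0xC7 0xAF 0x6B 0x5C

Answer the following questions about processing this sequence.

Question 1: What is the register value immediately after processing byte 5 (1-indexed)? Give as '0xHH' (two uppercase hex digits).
After byte 1 (0x6A): reg=0x11
After byte 2 (0xC7): reg=0x2C
After byte 3 (0xAF): reg=0x80
After byte 4 (0x6B): reg=0x9F
After byte 5 (0x5C): reg=0x47

Answer: 0x47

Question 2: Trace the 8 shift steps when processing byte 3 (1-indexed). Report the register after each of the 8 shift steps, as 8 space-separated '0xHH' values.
After byte 1 (0x6A): reg=0x11
After byte 2 (0xC7): reg=0x2C
Register before byte 3: 0x2C
After XOR with byte 0xAF: 0x83

Answer: 0x01 0x02 0x04 0x08 0x10 0x20 0x40 0x80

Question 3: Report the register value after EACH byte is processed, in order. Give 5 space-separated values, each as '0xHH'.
0x11 0x2C 0x80 0x9F 0x47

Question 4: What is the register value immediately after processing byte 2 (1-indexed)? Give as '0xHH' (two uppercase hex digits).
Answer: 0x2C

Derivation:
After byte 1 (0x6A): reg=0x11
After byte 2 (0xC7): reg=0x2C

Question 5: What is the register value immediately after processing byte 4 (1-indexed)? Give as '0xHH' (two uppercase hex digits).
After byte 1 (0x6A): reg=0x11
After byte 2 (0xC7): reg=0x2C
After byte 3 (0xAF): reg=0x80
After byte 4 (0x6B): reg=0x9F

Answer: 0x9F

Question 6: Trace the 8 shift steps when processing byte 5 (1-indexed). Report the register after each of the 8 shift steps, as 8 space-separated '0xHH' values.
After byte 1 (0x6A): reg=0x11
After byte 2 (0xC7): reg=0x2C
After byte 3 (0xAF): reg=0x80
After byte 4 (0x6B): reg=0x9F
Register before byte 5: 0x9F
After XOR with byte 0x5C: 0xC3

Answer: 0x81 0x05 0x0A 0x14 0x28 0x50 0xA0 0x47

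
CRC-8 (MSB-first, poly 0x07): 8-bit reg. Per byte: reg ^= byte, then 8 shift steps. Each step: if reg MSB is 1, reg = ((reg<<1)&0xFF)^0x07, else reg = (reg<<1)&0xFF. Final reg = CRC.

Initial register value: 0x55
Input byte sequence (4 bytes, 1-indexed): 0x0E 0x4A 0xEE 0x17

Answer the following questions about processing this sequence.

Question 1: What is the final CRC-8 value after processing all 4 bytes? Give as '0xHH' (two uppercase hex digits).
Answer: 0x87

Derivation:
After byte 1 (0x0E): reg=0x86
After byte 2 (0x4A): reg=0x6A
After byte 3 (0xEE): reg=0x95
After byte 4 (0x17): reg=0x87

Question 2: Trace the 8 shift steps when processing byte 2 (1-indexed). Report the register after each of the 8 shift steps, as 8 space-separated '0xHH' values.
After byte 1 (0x0E): reg=0x86
Register before byte 2: 0x86
After XOR with byte 0x4A: 0xCC

Answer: 0x9F 0x39 0x72 0xE4 0xCF 0x99 0x35 0x6A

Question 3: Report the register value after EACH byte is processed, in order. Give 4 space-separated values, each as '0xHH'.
0x86 0x6A 0x95 0x87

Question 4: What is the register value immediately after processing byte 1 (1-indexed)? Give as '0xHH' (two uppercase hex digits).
Answer: 0x86

Derivation:
After byte 1 (0x0E): reg=0x86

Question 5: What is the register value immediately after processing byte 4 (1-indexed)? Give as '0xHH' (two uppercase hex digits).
After byte 1 (0x0E): reg=0x86
After byte 2 (0x4A): reg=0x6A
After byte 3 (0xEE): reg=0x95
After byte 4 (0x17): reg=0x87

Answer: 0x87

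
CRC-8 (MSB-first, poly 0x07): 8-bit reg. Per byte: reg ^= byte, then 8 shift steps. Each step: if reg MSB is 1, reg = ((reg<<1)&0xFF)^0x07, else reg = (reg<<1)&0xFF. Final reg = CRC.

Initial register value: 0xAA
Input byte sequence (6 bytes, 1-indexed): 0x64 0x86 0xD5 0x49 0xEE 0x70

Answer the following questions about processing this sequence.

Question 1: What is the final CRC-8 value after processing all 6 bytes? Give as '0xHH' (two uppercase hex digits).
Answer: 0x02

Derivation:
After byte 1 (0x64): reg=0x64
After byte 2 (0x86): reg=0xA0
After byte 3 (0xD5): reg=0x4C
After byte 4 (0x49): reg=0x1B
After byte 5 (0xEE): reg=0xC5
After byte 6 (0x70): reg=0x02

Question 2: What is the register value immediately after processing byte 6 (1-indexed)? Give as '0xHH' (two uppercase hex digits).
Answer: 0x02

Derivation:
After byte 1 (0x64): reg=0x64
After byte 2 (0x86): reg=0xA0
After byte 3 (0xD5): reg=0x4C
After byte 4 (0x49): reg=0x1B
After byte 5 (0xEE): reg=0xC5
After byte 6 (0x70): reg=0x02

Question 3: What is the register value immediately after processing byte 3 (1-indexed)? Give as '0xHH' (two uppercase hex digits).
Answer: 0x4C

Derivation:
After byte 1 (0x64): reg=0x64
After byte 2 (0x86): reg=0xA0
After byte 3 (0xD5): reg=0x4C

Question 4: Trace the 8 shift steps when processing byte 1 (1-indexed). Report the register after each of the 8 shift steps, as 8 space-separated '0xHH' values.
Register before byte 1: 0xAA
After XOR with byte 0x64: 0xCE

Answer: 0x9B 0x31 0x62 0xC4 0x8F 0x19 0x32 0x64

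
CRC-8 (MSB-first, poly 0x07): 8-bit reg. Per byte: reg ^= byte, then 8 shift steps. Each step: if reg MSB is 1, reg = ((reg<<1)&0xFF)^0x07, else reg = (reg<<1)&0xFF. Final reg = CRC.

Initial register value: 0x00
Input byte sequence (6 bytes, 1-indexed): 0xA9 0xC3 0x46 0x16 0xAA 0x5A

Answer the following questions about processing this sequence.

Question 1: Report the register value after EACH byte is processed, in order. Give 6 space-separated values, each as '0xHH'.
0x56 0xE2 0x75 0x2E 0x95 0x63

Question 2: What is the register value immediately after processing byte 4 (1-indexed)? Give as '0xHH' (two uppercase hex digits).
Answer: 0x2E

Derivation:
After byte 1 (0xA9): reg=0x56
After byte 2 (0xC3): reg=0xE2
After byte 3 (0x46): reg=0x75
After byte 4 (0x16): reg=0x2E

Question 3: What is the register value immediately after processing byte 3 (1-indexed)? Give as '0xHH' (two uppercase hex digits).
After byte 1 (0xA9): reg=0x56
After byte 2 (0xC3): reg=0xE2
After byte 3 (0x46): reg=0x75

Answer: 0x75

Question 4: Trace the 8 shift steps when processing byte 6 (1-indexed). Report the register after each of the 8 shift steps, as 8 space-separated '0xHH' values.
Answer: 0x99 0x35 0x6A 0xD4 0xAF 0x59 0xB2 0x63

Derivation:
After byte 1 (0xA9): reg=0x56
After byte 2 (0xC3): reg=0xE2
After byte 3 (0x46): reg=0x75
After byte 4 (0x16): reg=0x2E
After byte 5 (0xAA): reg=0x95
Register before byte 6: 0x95
After XOR with byte 0x5A: 0xCF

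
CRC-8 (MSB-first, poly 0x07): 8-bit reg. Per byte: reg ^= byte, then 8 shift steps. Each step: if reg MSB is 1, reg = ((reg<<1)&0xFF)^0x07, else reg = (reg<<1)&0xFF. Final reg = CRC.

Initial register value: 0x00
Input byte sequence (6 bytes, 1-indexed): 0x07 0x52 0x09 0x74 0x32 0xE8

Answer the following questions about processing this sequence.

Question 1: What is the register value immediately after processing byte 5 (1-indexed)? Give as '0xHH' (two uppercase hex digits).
After byte 1 (0x07): reg=0x15
After byte 2 (0x52): reg=0xD2
After byte 3 (0x09): reg=0x0F
After byte 4 (0x74): reg=0x66
After byte 5 (0x32): reg=0xAB

Answer: 0xAB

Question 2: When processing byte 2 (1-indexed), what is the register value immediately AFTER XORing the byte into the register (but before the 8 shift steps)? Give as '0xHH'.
Answer: 0x47

Derivation:
Register before byte 2: 0x15
Byte 2: 0x52
0x15 XOR 0x52 = 0x47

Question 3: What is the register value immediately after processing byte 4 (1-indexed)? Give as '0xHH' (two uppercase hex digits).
After byte 1 (0x07): reg=0x15
After byte 2 (0x52): reg=0xD2
After byte 3 (0x09): reg=0x0F
After byte 4 (0x74): reg=0x66

Answer: 0x66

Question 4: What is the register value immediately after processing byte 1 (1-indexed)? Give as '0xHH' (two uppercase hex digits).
After byte 1 (0x07): reg=0x15

Answer: 0x15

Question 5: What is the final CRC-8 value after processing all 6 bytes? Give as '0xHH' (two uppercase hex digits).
After byte 1 (0x07): reg=0x15
After byte 2 (0x52): reg=0xD2
After byte 3 (0x09): reg=0x0F
After byte 4 (0x74): reg=0x66
After byte 5 (0x32): reg=0xAB
After byte 6 (0xE8): reg=0xCE

Answer: 0xCE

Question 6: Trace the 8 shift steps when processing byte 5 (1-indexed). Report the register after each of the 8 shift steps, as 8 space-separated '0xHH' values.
After byte 1 (0x07): reg=0x15
After byte 2 (0x52): reg=0xD2
After byte 3 (0x09): reg=0x0F
After byte 4 (0x74): reg=0x66
Register before byte 5: 0x66
After XOR with byte 0x32: 0x54

Answer: 0xA8 0x57 0xAE 0x5B 0xB6 0x6B 0xD6 0xAB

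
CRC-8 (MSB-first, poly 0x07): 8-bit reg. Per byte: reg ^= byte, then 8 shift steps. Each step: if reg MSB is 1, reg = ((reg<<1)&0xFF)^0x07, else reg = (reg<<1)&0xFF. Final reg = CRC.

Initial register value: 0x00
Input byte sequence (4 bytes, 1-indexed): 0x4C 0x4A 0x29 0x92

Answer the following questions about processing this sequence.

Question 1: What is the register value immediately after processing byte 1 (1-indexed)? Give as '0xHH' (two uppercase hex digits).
After byte 1 (0x4C): reg=0xE3

Answer: 0xE3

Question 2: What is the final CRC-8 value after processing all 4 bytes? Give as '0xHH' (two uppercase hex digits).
Answer: 0x96

Derivation:
After byte 1 (0x4C): reg=0xE3
After byte 2 (0x4A): reg=0x56
After byte 3 (0x29): reg=0x7A
After byte 4 (0x92): reg=0x96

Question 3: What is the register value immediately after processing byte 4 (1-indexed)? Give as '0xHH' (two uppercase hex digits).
Answer: 0x96

Derivation:
After byte 1 (0x4C): reg=0xE3
After byte 2 (0x4A): reg=0x56
After byte 3 (0x29): reg=0x7A
After byte 4 (0x92): reg=0x96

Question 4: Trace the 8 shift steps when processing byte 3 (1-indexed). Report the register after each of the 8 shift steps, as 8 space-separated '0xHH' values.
Answer: 0xFE 0xFB 0xF1 0xE5 0xCD 0x9D 0x3D 0x7A

Derivation:
After byte 1 (0x4C): reg=0xE3
After byte 2 (0x4A): reg=0x56
Register before byte 3: 0x56
After XOR with byte 0x29: 0x7F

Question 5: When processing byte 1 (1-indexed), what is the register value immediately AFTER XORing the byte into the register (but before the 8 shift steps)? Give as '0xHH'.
Register before byte 1: 0x00
Byte 1: 0x4C
0x00 XOR 0x4C = 0x4C

Answer: 0x4C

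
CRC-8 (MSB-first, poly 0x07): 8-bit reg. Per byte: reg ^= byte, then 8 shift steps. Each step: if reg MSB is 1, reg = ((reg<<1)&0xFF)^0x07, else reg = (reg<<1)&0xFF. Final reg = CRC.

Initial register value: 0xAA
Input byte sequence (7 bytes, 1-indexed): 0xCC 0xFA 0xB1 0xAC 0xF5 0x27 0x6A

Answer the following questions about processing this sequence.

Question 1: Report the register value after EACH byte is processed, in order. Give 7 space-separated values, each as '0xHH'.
0x35 0x63 0x30 0xDD 0xD8 0xF3 0xC6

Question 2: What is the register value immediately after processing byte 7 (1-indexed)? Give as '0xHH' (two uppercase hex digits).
After byte 1 (0xCC): reg=0x35
After byte 2 (0xFA): reg=0x63
After byte 3 (0xB1): reg=0x30
After byte 4 (0xAC): reg=0xDD
After byte 5 (0xF5): reg=0xD8
After byte 6 (0x27): reg=0xF3
After byte 7 (0x6A): reg=0xC6

Answer: 0xC6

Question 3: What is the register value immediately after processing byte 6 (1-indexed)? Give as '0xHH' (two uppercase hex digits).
Answer: 0xF3

Derivation:
After byte 1 (0xCC): reg=0x35
After byte 2 (0xFA): reg=0x63
After byte 3 (0xB1): reg=0x30
After byte 4 (0xAC): reg=0xDD
After byte 5 (0xF5): reg=0xD8
After byte 6 (0x27): reg=0xF3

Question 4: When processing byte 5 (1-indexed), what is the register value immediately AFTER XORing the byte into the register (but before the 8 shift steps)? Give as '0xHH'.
Register before byte 5: 0xDD
Byte 5: 0xF5
0xDD XOR 0xF5 = 0x28

Answer: 0x28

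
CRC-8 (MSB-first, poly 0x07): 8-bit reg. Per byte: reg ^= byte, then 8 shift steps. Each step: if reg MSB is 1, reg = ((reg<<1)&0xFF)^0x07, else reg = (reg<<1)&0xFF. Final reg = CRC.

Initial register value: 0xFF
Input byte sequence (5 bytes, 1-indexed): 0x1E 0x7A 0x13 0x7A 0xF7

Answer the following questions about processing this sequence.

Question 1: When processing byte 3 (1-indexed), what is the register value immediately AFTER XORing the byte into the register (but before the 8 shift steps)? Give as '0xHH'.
Register before byte 3: 0x37
Byte 3: 0x13
0x37 XOR 0x13 = 0x24

Answer: 0x24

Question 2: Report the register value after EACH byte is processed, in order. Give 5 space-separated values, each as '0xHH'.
0xA9 0x37 0xFC 0x9B 0x03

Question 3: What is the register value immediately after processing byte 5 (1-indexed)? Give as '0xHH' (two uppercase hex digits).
Answer: 0x03

Derivation:
After byte 1 (0x1E): reg=0xA9
After byte 2 (0x7A): reg=0x37
After byte 3 (0x13): reg=0xFC
After byte 4 (0x7A): reg=0x9B
After byte 5 (0xF7): reg=0x03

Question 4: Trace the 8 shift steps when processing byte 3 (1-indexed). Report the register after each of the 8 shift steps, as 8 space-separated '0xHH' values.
Answer: 0x48 0x90 0x27 0x4E 0x9C 0x3F 0x7E 0xFC

Derivation:
After byte 1 (0x1E): reg=0xA9
After byte 2 (0x7A): reg=0x37
Register before byte 3: 0x37
After XOR with byte 0x13: 0x24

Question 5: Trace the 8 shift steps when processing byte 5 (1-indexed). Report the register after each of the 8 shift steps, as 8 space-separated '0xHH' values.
Answer: 0xD8 0xB7 0x69 0xD2 0xA3 0x41 0x82 0x03

Derivation:
After byte 1 (0x1E): reg=0xA9
After byte 2 (0x7A): reg=0x37
After byte 3 (0x13): reg=0xFC
After byte 4 (0x7A): reg=0x9B
Register before byte 5: 0x9B
After XOR with byte 0xF7: 0x6C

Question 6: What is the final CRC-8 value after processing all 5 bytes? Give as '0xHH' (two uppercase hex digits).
After byte 1 (0x1E): reg=0xA9
After byte 2 (0x7A): reg=0x37
After byte 3 (0x13): reg=0xFC
After byte 4 (0x7A): reg=0x9B
After byte 5 (0xF7): reg=0x03

Answer: 0x03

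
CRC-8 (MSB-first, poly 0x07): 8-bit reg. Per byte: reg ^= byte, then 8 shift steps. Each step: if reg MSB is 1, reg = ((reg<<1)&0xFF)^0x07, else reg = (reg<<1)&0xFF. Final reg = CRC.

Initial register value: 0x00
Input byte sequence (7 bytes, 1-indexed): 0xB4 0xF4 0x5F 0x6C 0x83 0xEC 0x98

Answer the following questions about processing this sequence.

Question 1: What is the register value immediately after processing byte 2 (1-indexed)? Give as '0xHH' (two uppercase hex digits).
Answer: 0xD9

Derivation:
After byte 1 (0xB4): reg=0x05
After byte 2 (0xF4): reg=0xD9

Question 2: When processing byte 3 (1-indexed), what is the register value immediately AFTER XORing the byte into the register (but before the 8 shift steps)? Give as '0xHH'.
Answer: 0x86

Derivation:
Register before byte 3: 0xD9
Byte 3: 0x5F
0xD9 XOR 0x5F = 0x86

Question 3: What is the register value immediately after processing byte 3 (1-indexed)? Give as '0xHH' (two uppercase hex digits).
After byte 1 (0xB4): reg=0x05
After byte 2 (0xF4): reg=0xD9
After byte 3 (0x5F): reg=0x9B

Answer: 0x9B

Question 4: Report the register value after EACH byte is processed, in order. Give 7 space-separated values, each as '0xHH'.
0x05 0xD9 0x9B 0xCB 0xFF 0x79 0xA9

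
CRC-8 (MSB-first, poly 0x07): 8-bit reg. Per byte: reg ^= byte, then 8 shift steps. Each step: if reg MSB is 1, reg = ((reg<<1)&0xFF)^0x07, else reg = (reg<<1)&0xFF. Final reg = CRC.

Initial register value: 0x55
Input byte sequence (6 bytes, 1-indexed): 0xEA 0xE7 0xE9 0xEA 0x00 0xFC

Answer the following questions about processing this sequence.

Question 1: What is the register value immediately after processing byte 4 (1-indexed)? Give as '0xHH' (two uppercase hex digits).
After byte 1 (0xEA): reg=0x34
After byte 2 (0xE7): reg=0x37
After byte 3 (0xE9): reg=0x14
After byte 4 (0xEA): reg=0xF4

Answer: 0xF4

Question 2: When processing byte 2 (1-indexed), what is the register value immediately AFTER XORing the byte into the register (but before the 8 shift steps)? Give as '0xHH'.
Register before byte 2: 0x34
Byte 2: 0xE7
0x34 XOR 0xE7 = 0xD3

Answer: 0xD3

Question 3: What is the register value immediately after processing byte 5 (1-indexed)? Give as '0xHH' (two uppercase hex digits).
Answer: 0xC2

Derivation:
After byte 1 (0xEA): reg=0x34
After byte 2 (0xE7): reg=0x37
After byte 3 (0xE9): reg=0x14
After byte 4 (0xEA): reg=0xF4
After byte 5 (0x00): reg=0xC2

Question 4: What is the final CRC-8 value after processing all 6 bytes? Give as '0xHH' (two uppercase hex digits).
Answer: 0xBA

Derivation:
After byte 1 (0xEA): reg=0x34
After byte 2 (0xE7): reg=0x37
After byte 3 (0xE9): reg=0x14
After byte 4 (0xEA): reg=0xF4
After byte 5 (0x00): reg=0xC2
After byte 6 (0xFC): reg=0xBA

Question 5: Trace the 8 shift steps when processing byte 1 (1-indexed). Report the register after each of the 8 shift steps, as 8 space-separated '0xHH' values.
Register before byte 1: 0x55
After XOR with byte 0xEA: 0xBF

Answer: 0x79 0xF2 0xE3 0xC1 0x85 0x0D 0x1A 0x34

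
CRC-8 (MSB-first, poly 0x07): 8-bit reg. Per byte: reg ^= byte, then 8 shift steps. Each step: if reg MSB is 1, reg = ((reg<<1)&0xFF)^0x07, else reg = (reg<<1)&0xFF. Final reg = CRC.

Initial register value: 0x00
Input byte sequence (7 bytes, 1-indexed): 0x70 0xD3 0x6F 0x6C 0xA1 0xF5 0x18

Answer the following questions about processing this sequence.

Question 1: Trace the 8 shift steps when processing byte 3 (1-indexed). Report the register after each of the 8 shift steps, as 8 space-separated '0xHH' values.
After byte 1 (0x70): reg=0x57
After byte 2 (0xD3): reg=0x95
Register before byte 3: 0x95
After XOR with byte 0x6F: 0xFA

Answer: 0xF3 0xE1 0xC5 0x8D 0x1D 0x3A 0x74 0xE8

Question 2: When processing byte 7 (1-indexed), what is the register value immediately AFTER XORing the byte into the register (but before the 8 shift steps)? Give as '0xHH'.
Answer: 0x70

Derivation:
Register before byte 7: 0x68
Byte 7: 0x18
0x68 XOR 0x18 = 0x70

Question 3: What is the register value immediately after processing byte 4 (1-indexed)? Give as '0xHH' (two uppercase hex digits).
Answer: 0x95

Derivation:
After byte 1 (0x70): reg=0x57
After byte 2 (0xD3): reg=0x95
After byte 3 (0x6F): reg=0xE8
After byte 4 (0x6C): reg=0x95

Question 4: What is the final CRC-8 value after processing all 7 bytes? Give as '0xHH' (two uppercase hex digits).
Answer: 0x57

Derivation:
After byte 1 (0x70): reg=0x57
After byte 2 (0xD3): reg=0x95
After byte 3 (0x6F): reg=0xE8
After byte 4 (0x6C): reg=0x95
After byte 5 (0xA1): reg=0x8C
After byte 6 (0xF5): reg=0x68
After byte 7 (0x18): reg=0x57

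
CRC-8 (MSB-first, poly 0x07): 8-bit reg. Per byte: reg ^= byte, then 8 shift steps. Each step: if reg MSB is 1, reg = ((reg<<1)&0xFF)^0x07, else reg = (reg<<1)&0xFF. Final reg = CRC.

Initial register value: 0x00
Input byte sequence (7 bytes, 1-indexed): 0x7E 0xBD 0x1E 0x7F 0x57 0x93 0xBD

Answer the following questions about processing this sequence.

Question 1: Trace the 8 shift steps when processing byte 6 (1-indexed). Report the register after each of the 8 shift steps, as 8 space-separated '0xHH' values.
After byte 1 (0x7E): reg=0x7D
After byte 2 (0xBD): reg=0x4E
After byte 3 (0x1E): reg=0xB7
After byte 4 (0x7F): reg=0x76
After byte 5 (0x57): reg=0xE7
Register before byte 6: 0xE7
After XOR with byte 0x93: 0x74

Answer: 0xE8 0xD7 0xA9 0x55 0xAA 0x53 0xA6 0x4B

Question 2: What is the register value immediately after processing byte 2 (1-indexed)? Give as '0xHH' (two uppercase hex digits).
After byte 1 (0x7E): reg=0x7D
After byte 2 (0xBD): reg=0x4E

Answer: 0x4E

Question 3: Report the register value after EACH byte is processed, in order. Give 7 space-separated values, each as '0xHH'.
0x7D 0x4E 0xB7 0x76 0xE7 0x4B 0xCC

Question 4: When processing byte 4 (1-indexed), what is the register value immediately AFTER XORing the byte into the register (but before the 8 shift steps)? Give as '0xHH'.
Register before byte 4: 0xB7
Byte 4: 0x7F
0xB7 XOR 0x7F = 0xC8

Answer: 0xC8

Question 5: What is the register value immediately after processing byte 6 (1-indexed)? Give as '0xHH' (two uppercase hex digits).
Answer: 0x4B

Derivation:
After byte 1 (0x7E): reg=0x7D
After byte 2 (0xBD): reg=0x4E
After byte 3 (0x1E): reg=0xB7
After byte 4 (0x7F): reg=0x76
After byte 5 (0x57): reg=0xE7
After byte 6 (0x93): reg=0x4B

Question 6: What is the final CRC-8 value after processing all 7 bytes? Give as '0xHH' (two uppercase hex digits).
After byte 1 (0x7E): reg=0x7D
After byte 2 (0xBD): reg=0x4E
After byte 3 (0x1E): reg=0xB7
After byte 4 (0x7F): reg=0x76
After byte 5 (0x57): reg=0xE7
After byte 6 (0x93): reg=0x4B
After byte 7 (0xBD): reg=0xCC

Answer: 0xCC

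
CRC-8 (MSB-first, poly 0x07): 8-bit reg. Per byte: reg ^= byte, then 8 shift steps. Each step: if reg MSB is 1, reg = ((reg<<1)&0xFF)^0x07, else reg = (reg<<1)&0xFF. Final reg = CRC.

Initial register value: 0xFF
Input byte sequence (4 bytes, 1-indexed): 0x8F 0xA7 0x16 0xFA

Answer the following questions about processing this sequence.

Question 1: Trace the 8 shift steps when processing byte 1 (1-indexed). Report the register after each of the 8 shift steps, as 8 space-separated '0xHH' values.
Register before byte 1: 0xFF
After XOR with byte 0x8F: 0x70

Answer: 0xE0 0xC7 0x89 0x15 0x2A 0x54 0xA8 0x57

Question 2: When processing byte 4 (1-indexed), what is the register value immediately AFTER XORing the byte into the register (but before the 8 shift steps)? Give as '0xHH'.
Register before byte 4: 0x76
Byte 4: 0xFA
0x76 XOR 0xFA = 0x8C

Answer: 0x8C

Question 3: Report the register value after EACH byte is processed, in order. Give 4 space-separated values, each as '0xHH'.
0x57 0xDE 0x76 0xAD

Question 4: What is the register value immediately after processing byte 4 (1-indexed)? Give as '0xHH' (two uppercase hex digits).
Answer: 0xAD

Derivation:
After byte 1 (0x8F): reg=0x57
After byte 2 (0xA7): reg=0xDE
After byte 3 (0x16): reg=0x76
After byte 4 (0xFA): reg=0xAD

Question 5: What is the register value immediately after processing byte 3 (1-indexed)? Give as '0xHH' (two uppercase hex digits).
Answer: 0x76

Derivation:
After byte 1 (0x8F): reg=0x57
After byte 2 (0xA7): reg=0xDE
After byte 3 (0x16): reg=0x76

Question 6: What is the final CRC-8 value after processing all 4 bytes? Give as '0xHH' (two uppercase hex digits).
After byte 1 (0x8F): reg=0x57
After byte 2 (0xA7): reg=0xDE
After byte 3 (0x16): reg=0x76
After byte 4 (0xFA): reg=0xAD

Answer: 0xAD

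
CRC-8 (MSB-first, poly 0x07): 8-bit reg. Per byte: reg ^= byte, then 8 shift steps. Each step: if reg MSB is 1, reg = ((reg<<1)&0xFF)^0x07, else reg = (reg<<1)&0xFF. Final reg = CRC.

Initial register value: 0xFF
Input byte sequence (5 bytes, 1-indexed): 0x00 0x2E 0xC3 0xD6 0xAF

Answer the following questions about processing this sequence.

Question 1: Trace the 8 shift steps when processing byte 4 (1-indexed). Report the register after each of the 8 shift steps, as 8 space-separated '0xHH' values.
Answer: 0x83 0x01 0x02 0x04 0x08 0x10 0x20 0x40

Derivation:
After byte 1 (0x00): reg=0xF3
After byte 2 (0x2E): reg=0x1D
After byte 3 (0xC3): reg=0x14
Register before byte 4: 0x14
After XOR with byte 0xD6: 0xC2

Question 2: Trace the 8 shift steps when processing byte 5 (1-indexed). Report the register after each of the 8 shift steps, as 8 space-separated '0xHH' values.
After byte 1 (0x00): reg=0xF3
After byte 2 (0x2E): reg=0x1D
After byte 3 (0xC3): reg=0x14
After byte 4 (0xD6): reg=0x40
Register before byte 5: 0x40
After XOR with byte 0xAF: 0xEF

Answer: 0xD9 0xB5 0x6D 0xDA 0xB3 0x61 0xC2 0x83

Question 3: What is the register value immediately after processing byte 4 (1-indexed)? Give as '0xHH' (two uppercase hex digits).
Answer: 0x40

Derivation:
After byte 1 (0x00): reg=0xF3
After byte 2 (0x2E): reg=0x1D
After byte 3 (0xC3): reg=0x14
After byte 4 (0xD6): reg=0x40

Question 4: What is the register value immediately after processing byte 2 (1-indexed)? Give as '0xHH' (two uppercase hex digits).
Answer: 0x1D

Derivation:
After byte 1 (0x00): reg=0xF3
After byte 2 (0x2E): reg=0x1D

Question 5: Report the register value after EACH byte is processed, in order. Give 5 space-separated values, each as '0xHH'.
0xF3 0x1D 0x14 0x40 0x83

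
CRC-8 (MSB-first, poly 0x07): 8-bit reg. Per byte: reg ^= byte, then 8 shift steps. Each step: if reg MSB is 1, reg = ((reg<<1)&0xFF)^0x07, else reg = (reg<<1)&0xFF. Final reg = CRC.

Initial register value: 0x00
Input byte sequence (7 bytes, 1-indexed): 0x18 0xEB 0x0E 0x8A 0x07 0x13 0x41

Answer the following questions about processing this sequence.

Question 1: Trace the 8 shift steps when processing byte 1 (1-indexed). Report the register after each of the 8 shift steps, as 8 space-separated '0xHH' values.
Answer: 0x30 0x60 0xC0 0x87 0x09 0x12 0x24 0x48

Derivation:
Register before byte 1: 0x00
After XOR with byte 0x18: 0x18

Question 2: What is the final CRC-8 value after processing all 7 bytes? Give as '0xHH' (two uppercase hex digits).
After byte 1 (0x18): reg=0x48
After byte 2 (0xEB): reg=0x60
After byte 3 (0x0E): reg=0x0D
After byte 4 (0x8A): reg=0x9C
After byte 5 (0x07): reg=0xC8
After byte 6 (0x13): reg=0x0F
After byte 7 (0x41): reg=0xED

Answer: 0xED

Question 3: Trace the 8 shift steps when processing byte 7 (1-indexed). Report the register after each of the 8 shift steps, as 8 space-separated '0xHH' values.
After byte 1 (0x18): reg=0x48
After byte 2 (0xEB): reg=0x60
After byte 3 (0x0E): reg=0x0D
After byte 4 (0x8A): reg=0x9C
After byte 5 (0x07): reg=0xC8
After byte 6 (0x13): reg=0x0F
Register before byte 7: 0x0F
After XOR with byte 0x41: 0x4E

Answer: 0x9C 0x3F 0x7E 0xFC 0xFF 0xF9 0xF5 0xED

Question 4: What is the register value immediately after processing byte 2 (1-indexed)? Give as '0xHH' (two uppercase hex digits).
Answer: 0x60

Derivation:
After byte 1 (0x18): reg=0x48
After byte 2 (0xEB): reg=0x60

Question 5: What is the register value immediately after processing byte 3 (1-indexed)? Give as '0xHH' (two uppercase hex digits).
After byte 1 (0x18): reg=0x48
After byte 2 (0xEB): reg=0x60
After byte 3 (0x0E): reg=0x0D

Answer: 0x0D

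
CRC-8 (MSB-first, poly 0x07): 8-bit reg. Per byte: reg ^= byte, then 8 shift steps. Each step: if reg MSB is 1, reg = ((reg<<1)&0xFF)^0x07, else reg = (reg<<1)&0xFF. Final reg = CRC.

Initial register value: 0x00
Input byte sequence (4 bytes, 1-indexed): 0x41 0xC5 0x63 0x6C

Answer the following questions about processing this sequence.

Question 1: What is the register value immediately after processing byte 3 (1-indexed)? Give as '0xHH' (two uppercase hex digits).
Answer: 0x6F

Derivation:
After byte 1 (0x41): reg=0xC0
After byte 2 (0xC5): reg=0x1B
After byte 3 (0x63): reg=0x6F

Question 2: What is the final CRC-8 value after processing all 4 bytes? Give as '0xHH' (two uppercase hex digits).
After byte 1 (0x41): reg=0xC0
After byte 2 (0xC5): reg=0x1B
After byte 3 (0x63): reg=0x6F
After byte 4 (0x6C): reg=0x09

Answer: 0x09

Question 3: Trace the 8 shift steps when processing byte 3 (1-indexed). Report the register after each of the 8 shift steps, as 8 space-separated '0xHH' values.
After byte 1 (0x41): reg=0xC0
After byte 2 (0xC5): reg=0x1B
Register before byte 3: 0x1B
After XOR with byte 0x63: 0x78

Answer: 0xF0 0xE7 0xC9 0x95 0x2D 0x5A 0xB4 0x6F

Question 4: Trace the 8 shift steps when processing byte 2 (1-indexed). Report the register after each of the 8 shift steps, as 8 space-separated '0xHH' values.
After byte 1 (0x41): reg=0xC0
Register before byte 2: 0xC0
After XOR with byte 0xC5: 0x05

Answer: 0x0A 0x14 0x28 0x50 0xA0 0x47 0x8E 0x1B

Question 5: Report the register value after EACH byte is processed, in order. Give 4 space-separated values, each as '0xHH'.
0xC0 0x1B 0x6F 0x09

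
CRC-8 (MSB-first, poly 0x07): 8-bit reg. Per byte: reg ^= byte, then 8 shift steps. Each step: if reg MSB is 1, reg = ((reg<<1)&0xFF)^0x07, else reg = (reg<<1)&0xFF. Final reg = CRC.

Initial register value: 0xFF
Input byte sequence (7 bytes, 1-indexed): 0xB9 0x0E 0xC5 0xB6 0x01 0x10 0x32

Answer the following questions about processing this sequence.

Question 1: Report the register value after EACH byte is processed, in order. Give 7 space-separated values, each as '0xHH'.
0xD5 0x0F 0x78 0x64 0x3C 0xC4 0xCC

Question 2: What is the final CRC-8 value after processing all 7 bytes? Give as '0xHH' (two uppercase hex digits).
After byte 1 (0xB9): reg=0xD5
After byte 2 (0x0E): reg=0x0F
After byte 3 (0xC5): reg=0x78
After byte 4 (0xB6): reg=0x64
After byte 5 (0x01): reg=0x3C
After byte 6 (0x10): reg=0xC4
After byte 7 (0x32): reg=0xCC

Answer: 0xCC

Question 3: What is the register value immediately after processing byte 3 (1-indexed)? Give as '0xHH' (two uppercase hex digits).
Answer: 0x78

Derivation:
After byte 1 (0xB9): reg=0xD5
After byte 2 (0x0E): reg=0x0F
After byte 3 (0xC5): reg=0x78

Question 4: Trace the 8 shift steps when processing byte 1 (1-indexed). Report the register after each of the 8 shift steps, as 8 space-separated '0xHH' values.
Answer: 0x8C 0x1F 0x3E 0x7C 0xF8 0xF7 0xE9 0xD5

Derivation:
Register before byte 1: 0xFF
After XOR with byte 0xB9: 0x46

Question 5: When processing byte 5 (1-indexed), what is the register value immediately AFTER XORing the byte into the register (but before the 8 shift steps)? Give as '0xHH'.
Register before byte 5: 0x64
Byte 5: 0x01
0x64 XOR 0x01 = 0x65

Answer: 0x65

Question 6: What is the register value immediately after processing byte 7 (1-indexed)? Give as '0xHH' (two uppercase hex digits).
Answer: 0xCC

Derivation:
After byte 1 (0xB9): reg=0xD5
After byte 2 (0x0E): reg=0x0F
After byte 3 (0xC5): reg=0x78
After byte 4 (0xB6): reg=0x64
After byte 5 (0x01): reg=0x3C
After byte 6 (0x10): reg=0xC4
After byte 7 (0x32): reg=0xCC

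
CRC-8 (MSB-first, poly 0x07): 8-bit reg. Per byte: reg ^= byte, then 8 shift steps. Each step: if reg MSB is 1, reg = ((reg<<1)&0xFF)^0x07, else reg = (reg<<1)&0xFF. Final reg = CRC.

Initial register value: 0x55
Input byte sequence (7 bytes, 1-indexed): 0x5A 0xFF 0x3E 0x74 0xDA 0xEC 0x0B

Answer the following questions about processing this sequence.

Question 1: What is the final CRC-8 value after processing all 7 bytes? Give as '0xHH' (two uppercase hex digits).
Answer: 0x1E

Derivation:
After byte 1 (0x5A): reg=0x2D
After byte 2 (0xFF): reg=0x30
After byte 3 (0x3E): reg=0x2A
After byte 4 (0x74): reg=0x9D
After byte 5 (0xDA): reg=0xD2
After byte 6 (0xEC): reg=0xBA
After byte 7 (0x0B): reg=0x1E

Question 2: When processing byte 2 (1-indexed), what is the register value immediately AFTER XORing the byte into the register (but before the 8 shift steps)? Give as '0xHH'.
Register before byte 2: 0x2D
Byte 2: 0xFF
0x2D XOR 0xFF = 0xD2

Answer: 0xD2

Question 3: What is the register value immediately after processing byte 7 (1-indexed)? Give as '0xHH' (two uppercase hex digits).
After byte 1 (0x5A): reg=0x2D
After byte 2 (0xFF): reg=0x30
After byte 3 (0x3E): reg=0x2A
After byte 4 (0x74): reg=0x9D
After byte 5 (0xDA): reg=0xD2
After byte 6 (0xEC): reg=0xBA
After byte 7 (0x0B): reg=0x1E

Answer: 0x1E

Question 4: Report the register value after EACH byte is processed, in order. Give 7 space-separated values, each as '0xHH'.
0x2D 0x30 0x2A 0x9D 0xD2 0xBA 0x1E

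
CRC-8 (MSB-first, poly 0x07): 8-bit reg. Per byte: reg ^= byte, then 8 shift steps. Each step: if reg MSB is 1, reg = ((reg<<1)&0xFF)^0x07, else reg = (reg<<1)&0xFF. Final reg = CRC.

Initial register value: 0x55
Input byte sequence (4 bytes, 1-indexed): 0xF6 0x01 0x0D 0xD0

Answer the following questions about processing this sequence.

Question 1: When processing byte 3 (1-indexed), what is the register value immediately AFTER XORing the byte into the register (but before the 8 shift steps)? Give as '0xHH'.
Register before byte 3: 0x20
Byte 3: 0x0D
0x20 XOR 0x0D = 0x2D

Answer: 0x2D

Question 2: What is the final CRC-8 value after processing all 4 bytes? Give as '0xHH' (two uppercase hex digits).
After byte 1 (0xF6): reg=0x60
After byte 2 (0x01): reg=0x20
After byte 3 (0x0D): reg=0xC3
After byte 4 (0xD0): reg=0x79

Answer: 0x79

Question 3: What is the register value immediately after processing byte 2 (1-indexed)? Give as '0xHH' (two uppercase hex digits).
After byte 1 (0xF6): reg=0x60
After byte 2 (0x01): reg=0x20

Answer: 0x20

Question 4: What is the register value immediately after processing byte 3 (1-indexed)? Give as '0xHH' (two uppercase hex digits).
After byte 1 (0xF6): reg=0x60
After byte 2 (0x01): reg=0x20
After byte 3 (0x0D): reg=0xC3

Answer: 0xC3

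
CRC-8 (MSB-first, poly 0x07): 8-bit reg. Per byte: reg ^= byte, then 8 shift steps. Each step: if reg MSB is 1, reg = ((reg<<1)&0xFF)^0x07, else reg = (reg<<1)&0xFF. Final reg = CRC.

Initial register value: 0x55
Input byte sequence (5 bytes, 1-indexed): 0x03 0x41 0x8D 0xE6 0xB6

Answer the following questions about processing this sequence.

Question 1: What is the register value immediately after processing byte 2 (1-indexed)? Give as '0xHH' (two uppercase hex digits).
After byte 1 (0x03): reg=0xA5
After byte 2 (0x41): reg=0xB2

Answer: 0xB2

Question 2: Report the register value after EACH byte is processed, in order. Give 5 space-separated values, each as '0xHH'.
0xA5 0xB2 0xBD 0x86 0x90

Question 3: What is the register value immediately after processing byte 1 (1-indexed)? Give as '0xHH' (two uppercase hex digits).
Answer: 0xA5

Derivation:
After byte 1 (0x03): reg=0xA5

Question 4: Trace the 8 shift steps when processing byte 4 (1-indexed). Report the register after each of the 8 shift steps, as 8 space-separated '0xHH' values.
Answer: 0xB6 0x6B 0xD6 0xAB 0x51 0xA2 0x43 0x86

Derivation:
After byte 1 (0x03): reg=0xA5
After byte 2 (0x41): reg=0xB2
After byte 3 (0x8D): reg=0xBD
Register before byte 4: 0xBD
After XOR with byte 0xE6: 0x5B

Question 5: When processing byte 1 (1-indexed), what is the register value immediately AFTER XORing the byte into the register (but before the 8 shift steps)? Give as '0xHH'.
Register before byte 1: 0x55
Byte 1: 0x03
0x55 XOR 0x03 = 0x56

Answer: 0x56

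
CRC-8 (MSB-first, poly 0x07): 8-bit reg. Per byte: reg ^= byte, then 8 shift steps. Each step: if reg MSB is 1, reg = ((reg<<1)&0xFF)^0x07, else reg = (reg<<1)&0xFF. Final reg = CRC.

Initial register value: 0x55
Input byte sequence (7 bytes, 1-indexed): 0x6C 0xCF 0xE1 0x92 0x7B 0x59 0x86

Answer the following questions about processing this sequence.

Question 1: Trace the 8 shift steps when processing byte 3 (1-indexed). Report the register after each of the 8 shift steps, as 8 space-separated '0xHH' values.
Answer: 0x8B 0x11 0x22 0x44 0x88 0x17 0x2E 0x5C

Derivation:
After byte 1 (0x6C): reg=0xAF
After byte 2 (0xCF): reg=0x27
Register before byte 3: 0x27
After XOR with byte 0xE1: 0xC6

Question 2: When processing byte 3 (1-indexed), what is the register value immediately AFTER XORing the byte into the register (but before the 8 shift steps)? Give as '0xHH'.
Register before byte 3: 0x27
Byte 3: 0xE1
0x27 XOR 0xE1 = 0xC6

Answer: 0xC6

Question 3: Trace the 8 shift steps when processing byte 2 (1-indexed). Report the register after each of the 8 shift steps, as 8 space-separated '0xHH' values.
Answer: 0xC0 0x87 0x09 0x12 0x24 0x48 0x90 0x27

Derivation:
After byte 1 (0x6C): reg=0xAF
Register before byte 2: 0xAF
After XOR with byte 0xCF: 0x60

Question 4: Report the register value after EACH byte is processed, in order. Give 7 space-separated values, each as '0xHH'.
0xAF 0x27 0x5C 0x64 0x5D 0x1C 0xCF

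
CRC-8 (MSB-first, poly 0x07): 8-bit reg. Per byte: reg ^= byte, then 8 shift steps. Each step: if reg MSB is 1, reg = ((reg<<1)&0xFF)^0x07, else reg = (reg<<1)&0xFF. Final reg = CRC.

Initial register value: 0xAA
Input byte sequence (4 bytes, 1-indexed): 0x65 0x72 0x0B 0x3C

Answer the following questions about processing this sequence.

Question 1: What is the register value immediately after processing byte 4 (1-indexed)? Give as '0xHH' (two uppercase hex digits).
After byte 1 (0x65): reg=0x63
After byte 2 (0x72): reg=0x77
After byte 3 (0x0B): reg=0x73
After byte 4 (0x3C): reg=0xEA

Answer: 0xEA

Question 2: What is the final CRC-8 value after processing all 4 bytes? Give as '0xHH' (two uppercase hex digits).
Answer: 0xEA

Derivation:
After byte 1 (0x65): reg=0x63
After byte 2 (0x72): reg=0x77
After byte 3 (0x0B): reg=0x73
After byte 4 (0x3C): reg=0xEA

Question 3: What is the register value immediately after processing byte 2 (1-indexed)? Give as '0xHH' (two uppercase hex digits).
After byte 1 (0x65): reg=0x63
After byte 2 (0x72): reg=0x77

Answer: 0x77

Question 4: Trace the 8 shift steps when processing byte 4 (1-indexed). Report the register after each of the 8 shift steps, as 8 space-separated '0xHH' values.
After byte 1 (0x65): reg=0x63
After byte 2 (0x72): reg=0x77
After byte 3 (0x0B): reg=0x73
Register before byte 4: 0x73
After XOR with byte 0x3C: 0x4F

Answer: 0x9E 0x3B 0x76 0xEC 0xDF 0xB9 0x75 0xEA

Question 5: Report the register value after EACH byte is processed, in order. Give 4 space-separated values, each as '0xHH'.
0x63 0x77 0x73 0xEA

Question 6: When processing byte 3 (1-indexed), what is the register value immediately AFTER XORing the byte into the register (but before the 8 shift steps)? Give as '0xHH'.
Answer: 0x7C

Derivation:
Register before byte 3: 0x77
Byte 3: 0x0B
0x77 XOR 0x0B = 0x7C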